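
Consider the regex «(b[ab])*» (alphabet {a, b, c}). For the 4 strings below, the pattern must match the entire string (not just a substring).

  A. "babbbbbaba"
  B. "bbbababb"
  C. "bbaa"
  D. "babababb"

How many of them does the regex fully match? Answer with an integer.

A → match
B → match
C → no match
D → match
Total matched: 3

3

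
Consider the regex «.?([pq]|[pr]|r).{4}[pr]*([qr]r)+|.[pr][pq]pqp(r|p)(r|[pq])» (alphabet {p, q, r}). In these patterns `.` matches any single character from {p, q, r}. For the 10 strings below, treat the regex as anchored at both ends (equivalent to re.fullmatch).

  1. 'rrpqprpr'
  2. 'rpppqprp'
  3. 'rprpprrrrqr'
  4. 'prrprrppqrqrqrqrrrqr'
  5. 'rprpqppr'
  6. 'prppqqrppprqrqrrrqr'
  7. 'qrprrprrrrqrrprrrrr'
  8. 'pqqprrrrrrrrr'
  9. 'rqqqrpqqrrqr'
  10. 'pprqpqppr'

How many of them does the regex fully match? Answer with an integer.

1 → no match
2 → match
3 → match
4 → match
5 → no match
6 → match
7 → no match
8 → match
9 → no match
10 → no match
Total matched: 5

5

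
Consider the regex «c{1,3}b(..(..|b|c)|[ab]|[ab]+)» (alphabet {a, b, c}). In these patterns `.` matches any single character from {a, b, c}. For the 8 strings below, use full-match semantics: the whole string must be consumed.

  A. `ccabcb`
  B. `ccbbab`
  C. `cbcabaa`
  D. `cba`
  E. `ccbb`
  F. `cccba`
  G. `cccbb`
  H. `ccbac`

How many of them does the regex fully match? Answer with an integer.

5

A → no match
B → match
C → no match
D → match
E → match
F → match
G → match
H → no match
Total matched: 5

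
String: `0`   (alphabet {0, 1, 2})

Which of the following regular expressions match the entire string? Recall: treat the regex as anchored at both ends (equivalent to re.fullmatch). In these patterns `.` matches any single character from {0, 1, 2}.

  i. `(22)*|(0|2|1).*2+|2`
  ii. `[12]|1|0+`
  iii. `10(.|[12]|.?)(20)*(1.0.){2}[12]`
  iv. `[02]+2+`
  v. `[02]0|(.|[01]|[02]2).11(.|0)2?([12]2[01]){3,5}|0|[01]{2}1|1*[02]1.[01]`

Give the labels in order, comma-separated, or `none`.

ii, v

i → no match
ii → match
iii → no match — must start with `10`
iv → no match — must end with `2`
v → match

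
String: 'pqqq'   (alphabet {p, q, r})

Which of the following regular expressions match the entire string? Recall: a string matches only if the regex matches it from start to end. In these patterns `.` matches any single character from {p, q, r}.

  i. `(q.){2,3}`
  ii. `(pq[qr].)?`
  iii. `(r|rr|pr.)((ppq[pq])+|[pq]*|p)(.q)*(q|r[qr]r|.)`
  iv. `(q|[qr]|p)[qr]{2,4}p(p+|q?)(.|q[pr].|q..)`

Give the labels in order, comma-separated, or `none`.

i → no match — must start with 'q'
ii → match
iii → no match
iv → no match

ii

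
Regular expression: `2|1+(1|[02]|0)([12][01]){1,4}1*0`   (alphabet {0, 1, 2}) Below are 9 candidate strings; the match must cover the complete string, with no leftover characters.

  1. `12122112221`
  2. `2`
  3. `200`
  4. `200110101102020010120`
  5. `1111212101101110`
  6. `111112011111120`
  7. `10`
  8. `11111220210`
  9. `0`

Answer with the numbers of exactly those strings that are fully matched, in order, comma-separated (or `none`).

1. `12122112221` → no match
2. `2` → match
3. `200` → no match
4 → no match
5 → no match
6 → no match
7. `10` → no match
8. `11111220210` → match
9. `0` → no match

2, 8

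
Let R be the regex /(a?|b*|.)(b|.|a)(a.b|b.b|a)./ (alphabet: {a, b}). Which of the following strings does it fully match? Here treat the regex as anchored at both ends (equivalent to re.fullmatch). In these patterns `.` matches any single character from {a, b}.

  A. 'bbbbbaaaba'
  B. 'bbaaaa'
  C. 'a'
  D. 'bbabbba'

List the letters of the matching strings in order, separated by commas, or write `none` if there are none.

A, D

A. 'bbbbbaaaba' → match
B. 'bbaaaa' → no match
C. 'a' → no match
D. 'bbabbba' → match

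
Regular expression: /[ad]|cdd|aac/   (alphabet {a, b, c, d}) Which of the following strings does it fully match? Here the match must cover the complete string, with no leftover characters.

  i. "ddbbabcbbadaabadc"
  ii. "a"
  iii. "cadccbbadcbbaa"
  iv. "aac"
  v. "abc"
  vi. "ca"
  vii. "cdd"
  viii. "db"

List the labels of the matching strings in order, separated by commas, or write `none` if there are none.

i → no match
ii → match
iii → no match
iv → match
v → no match
vi → no match
vii → match
viii → no match

ii, iv, vii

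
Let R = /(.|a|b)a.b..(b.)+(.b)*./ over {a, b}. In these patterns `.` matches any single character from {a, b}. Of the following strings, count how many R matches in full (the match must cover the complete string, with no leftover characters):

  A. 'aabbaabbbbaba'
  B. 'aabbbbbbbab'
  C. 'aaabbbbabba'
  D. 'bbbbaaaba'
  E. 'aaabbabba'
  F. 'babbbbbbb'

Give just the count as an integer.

A → match
B → match
C → match
D → no match
E → match
F → match
Total matched: 5

5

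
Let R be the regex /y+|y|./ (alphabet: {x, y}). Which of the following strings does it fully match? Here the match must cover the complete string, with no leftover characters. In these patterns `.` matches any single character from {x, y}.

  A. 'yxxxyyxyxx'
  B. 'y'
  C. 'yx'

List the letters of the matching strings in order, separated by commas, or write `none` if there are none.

B

A → no match
B → match
C → no match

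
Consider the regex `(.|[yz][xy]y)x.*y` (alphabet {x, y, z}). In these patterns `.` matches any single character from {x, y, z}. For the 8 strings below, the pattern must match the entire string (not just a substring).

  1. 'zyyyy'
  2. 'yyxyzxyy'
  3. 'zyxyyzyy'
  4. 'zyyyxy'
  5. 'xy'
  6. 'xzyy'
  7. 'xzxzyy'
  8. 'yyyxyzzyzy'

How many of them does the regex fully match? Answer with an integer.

1 → no match
2 → no match
3 → no match
4 → no match
5 → no match
6 → no match
7 → no match
8 → match
Total matched: 1

1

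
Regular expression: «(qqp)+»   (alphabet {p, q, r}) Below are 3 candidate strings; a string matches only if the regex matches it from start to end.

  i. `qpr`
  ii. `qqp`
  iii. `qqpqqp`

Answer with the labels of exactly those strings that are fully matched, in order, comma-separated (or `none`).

i → no match — must start with `qqp`
ii → match
iii → match

ii, iii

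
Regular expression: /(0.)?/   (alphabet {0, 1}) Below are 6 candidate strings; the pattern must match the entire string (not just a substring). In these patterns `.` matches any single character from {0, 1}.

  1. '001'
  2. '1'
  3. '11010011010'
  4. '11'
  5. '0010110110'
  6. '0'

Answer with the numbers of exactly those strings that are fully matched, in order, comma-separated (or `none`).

none

1. '001' → no match
2. '1' → no match
3. '11010011010' → no match
4. '11' → no match
5. '0010110110' → no match
6. '0' → no match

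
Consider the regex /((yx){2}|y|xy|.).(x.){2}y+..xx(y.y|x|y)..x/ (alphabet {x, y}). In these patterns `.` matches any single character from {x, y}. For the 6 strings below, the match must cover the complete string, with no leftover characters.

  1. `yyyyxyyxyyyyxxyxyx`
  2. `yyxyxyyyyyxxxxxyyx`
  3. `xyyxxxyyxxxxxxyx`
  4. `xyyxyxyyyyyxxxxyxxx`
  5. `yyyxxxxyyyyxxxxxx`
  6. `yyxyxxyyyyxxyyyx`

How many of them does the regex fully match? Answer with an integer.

1 → no match
2 → match
3 → match
4 → match
5 → no match
6 → match
Total matched: 4

4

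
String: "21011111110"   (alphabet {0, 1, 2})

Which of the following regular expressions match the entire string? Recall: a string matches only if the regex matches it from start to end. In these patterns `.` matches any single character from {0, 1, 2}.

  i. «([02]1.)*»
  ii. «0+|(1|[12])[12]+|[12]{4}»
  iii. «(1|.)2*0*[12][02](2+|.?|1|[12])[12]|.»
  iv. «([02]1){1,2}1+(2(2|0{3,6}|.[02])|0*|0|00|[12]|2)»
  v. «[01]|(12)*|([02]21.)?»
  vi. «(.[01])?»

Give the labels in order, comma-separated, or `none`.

i → no match
ii → no match
iii → no match
iv → match
v → no match
vi → no match

iv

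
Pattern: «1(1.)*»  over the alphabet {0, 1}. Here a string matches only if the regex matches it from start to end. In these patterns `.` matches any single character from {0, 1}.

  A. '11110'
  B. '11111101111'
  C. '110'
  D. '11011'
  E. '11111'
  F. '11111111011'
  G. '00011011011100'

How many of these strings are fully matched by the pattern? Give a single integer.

6

A. '11110' → match
B. '11111101111' → match
C. '110' → match
D. '11011' → match
E. '11111' → match
F. '11111111011' → match
G → no match — must start with '1'
Total matched: 6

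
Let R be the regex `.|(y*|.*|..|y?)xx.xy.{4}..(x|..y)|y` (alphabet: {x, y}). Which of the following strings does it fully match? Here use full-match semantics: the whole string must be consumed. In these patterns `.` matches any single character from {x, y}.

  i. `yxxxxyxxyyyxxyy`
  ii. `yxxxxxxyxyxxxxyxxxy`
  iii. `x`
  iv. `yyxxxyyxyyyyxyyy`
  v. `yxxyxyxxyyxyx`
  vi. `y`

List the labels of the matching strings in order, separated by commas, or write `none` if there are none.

i → match
ii → match
iii. `x` → match
iv → no match
v → match
vi. `y` → match

i, ii, iii, v, vi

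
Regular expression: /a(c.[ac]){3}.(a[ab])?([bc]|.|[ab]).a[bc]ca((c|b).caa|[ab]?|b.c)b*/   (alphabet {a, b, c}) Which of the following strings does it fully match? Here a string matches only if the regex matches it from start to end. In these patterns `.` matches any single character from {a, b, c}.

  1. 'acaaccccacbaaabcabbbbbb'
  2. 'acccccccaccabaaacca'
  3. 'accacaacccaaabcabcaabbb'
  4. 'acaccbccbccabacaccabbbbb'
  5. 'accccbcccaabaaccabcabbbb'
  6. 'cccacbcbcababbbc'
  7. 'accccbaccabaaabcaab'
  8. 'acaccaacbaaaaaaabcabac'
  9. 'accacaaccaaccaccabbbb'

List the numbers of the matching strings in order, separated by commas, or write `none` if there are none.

1 → match
2 → match
3 → match
4 → match
5 → no match
6 → no match — must start with 'ac'
7 → match
8 → match
9 → match

1, 2, 3, 4, 7, 8, 9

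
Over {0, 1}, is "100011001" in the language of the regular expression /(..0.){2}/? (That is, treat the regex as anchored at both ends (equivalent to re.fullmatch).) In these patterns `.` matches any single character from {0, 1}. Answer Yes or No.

No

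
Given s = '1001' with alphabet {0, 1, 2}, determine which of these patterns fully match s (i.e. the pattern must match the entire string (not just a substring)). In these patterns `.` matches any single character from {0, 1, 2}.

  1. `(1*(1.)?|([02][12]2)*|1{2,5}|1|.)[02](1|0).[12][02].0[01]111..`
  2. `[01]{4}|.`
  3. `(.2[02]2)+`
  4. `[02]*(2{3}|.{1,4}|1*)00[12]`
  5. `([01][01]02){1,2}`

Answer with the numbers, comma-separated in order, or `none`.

2, 4

1 → no match
2 → match
3 → no match — must end with '2'
4 → match
5 → no match — must end with '02'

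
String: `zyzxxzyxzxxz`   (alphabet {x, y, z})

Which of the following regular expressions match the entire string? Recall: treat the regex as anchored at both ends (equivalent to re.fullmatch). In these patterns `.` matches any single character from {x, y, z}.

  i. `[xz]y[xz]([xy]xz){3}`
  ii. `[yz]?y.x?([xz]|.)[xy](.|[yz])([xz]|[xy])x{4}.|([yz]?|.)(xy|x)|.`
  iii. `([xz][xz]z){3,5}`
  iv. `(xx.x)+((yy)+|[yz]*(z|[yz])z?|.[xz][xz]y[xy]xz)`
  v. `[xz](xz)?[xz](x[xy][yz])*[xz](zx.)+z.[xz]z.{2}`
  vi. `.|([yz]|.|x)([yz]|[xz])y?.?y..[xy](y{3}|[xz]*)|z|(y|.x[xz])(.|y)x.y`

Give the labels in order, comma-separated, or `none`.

i

i → match
ii → no match
iii → no match
iv → no match — must start with `xx`
v → no match
vi → no match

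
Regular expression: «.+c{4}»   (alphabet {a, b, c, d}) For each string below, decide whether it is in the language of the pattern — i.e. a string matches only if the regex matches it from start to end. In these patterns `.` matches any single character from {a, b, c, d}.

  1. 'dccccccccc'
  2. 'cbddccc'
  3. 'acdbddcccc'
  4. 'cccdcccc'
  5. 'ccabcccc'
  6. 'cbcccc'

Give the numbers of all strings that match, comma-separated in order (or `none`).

1, 3, 4, 5, 6

1 → match
2 → no match
3 → match
4 → match
5 → match
6 → match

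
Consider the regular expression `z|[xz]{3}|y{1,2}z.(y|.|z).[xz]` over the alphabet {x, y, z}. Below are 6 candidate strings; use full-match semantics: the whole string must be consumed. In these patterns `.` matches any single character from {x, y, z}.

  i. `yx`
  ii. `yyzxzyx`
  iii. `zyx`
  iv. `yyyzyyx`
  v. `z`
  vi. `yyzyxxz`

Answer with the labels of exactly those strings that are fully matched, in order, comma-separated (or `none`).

ii, v, vi

i. `yx` → no match
ii. `yyzxzyx` → match
iii. `zyx` → no match
iv. `yyyzyyx` → no match
v. `z` → match
vi. `yyzyxxz` → match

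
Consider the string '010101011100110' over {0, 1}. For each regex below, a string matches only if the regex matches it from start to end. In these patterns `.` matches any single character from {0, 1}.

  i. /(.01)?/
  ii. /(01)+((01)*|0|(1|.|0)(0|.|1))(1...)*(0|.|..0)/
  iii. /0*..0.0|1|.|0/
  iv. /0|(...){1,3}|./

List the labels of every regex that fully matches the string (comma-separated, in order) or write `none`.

ii

i → no match
ii → match
iii → no match
iv → no match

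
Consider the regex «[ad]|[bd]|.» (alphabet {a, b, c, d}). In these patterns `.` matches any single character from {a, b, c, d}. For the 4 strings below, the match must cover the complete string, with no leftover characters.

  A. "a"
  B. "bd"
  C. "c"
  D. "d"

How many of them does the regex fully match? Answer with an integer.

A → match
B → no match
C → match
D → match
Total matched: 3

3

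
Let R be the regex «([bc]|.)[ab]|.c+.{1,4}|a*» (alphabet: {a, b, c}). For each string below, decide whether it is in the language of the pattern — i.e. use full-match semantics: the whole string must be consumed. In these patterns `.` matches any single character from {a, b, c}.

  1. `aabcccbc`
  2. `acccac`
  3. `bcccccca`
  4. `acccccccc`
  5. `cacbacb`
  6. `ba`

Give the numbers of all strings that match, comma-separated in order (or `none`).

1. `aabcccbc` → no match
2. `acccac` → match
3. `bcccccca` → match
4. `acccccccc` → match
5. `cacbacb` → no match
6. `ba` → match

2, 3, 4, 6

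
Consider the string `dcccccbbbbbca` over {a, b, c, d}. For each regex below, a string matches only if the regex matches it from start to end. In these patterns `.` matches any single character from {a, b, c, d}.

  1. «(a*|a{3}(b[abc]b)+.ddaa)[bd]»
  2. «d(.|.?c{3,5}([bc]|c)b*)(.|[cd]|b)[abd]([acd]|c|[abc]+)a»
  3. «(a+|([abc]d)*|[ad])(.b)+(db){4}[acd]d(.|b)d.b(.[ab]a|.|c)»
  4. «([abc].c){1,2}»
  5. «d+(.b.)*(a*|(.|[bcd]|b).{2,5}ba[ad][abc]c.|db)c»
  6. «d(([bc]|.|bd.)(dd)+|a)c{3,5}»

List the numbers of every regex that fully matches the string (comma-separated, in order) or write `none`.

1 → no match
2 → match
3 → no match
4 → no match — must end with `c`
5 → no match — must end with `c`
6 → no match — must end with `c`

2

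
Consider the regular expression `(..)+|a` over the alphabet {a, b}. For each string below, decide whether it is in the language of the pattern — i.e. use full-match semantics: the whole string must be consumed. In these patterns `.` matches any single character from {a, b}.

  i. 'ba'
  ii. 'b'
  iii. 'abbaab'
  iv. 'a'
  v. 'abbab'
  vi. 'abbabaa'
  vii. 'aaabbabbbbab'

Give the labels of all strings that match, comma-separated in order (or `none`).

i, iii, iv, vii

i → match
ii → no match
iii → match
iv → match
v → no match
vi → no match
vii → match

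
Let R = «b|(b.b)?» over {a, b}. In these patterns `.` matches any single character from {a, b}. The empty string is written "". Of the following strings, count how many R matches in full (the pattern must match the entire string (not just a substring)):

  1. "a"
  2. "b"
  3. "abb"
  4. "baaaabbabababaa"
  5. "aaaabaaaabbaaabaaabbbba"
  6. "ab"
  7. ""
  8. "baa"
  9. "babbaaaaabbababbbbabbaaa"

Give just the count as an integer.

1 → no match
2 → match
3 → no match
4 → no match
5 → no match
6 → no match
7 → match
8 → no match
9 → no match
Total matched: 2

2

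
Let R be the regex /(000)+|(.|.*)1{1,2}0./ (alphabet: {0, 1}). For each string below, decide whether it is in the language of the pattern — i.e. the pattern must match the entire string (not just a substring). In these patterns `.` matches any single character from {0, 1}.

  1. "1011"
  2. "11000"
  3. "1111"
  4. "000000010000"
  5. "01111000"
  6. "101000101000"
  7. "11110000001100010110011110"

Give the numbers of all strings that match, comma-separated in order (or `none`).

1 → no match
2 → no match
3 → no match
4 → no match
5 → no match
6 → no match
7 → no match

none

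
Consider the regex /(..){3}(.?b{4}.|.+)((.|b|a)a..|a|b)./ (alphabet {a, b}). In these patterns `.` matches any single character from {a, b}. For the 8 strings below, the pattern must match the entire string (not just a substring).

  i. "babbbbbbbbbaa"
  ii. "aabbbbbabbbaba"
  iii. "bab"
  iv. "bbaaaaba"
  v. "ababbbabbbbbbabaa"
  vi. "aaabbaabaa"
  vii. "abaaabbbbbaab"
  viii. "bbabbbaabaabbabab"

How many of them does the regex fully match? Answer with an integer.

6

i → match
ii → match
iii. "bab" → no match
iv. "bbaaaaba" → no match
v → match
vi. "aaabbaabaa" → match
vii → match
viii → match
Total matched: 6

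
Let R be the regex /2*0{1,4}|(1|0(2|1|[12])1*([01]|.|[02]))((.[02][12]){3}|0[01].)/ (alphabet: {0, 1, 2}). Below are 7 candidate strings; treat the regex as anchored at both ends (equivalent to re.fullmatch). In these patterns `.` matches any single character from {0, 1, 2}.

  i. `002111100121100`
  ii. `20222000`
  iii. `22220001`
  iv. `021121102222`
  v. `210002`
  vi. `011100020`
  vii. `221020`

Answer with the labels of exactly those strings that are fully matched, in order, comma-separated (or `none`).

i → no match
ii. `20222000` → no match
iii. `22220001` → no match
iv. `021121102222` → match
v. `210002` → no match
vi. `011100020` → no match
vii. `221020` → no match

iv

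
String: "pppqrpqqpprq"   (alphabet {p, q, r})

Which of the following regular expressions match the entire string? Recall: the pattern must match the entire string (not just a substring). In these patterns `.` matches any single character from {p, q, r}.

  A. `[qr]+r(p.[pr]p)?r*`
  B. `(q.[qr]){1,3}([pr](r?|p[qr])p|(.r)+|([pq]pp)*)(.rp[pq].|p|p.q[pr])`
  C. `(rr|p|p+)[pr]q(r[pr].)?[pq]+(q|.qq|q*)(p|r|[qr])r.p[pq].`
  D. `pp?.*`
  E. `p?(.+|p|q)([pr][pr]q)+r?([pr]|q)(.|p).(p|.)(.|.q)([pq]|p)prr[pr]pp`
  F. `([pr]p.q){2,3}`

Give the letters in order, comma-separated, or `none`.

D, F

A → no match
B → no match — must start with "q"
C → no match
D → match
E → no match — must end with "pp"
F → match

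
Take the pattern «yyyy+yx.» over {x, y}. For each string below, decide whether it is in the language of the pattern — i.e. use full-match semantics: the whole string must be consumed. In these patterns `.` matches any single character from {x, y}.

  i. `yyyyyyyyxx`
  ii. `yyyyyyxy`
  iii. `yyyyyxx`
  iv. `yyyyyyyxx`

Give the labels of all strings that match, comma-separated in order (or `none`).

i. `yyyyyyyyxx` → match
ii. `yyyyyyxy` → match
iii. `yyyyyxx` → match
iv. `yyyyyyyxx` → match

i, ii, iii, iv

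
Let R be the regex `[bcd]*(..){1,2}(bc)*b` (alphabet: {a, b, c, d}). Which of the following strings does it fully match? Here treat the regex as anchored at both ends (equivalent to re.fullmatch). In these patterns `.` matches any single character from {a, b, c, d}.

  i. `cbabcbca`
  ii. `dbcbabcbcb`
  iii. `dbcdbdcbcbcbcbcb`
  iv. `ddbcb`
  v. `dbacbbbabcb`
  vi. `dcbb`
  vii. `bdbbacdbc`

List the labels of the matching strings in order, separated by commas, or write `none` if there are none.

i → no match — must end with `b`
ii → match
iii → match
iv → match
v → no match
vi → match
vii → no match — must end with `b`

ii, iii, iv, vi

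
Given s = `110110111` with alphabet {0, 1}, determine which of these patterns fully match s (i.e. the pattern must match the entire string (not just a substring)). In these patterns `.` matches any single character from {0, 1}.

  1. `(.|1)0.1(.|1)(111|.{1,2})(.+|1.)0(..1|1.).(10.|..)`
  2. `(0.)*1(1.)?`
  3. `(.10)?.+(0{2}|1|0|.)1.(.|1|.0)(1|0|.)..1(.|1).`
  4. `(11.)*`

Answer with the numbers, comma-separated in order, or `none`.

4

1 → no match
2 → no match
3 → no match
4 → match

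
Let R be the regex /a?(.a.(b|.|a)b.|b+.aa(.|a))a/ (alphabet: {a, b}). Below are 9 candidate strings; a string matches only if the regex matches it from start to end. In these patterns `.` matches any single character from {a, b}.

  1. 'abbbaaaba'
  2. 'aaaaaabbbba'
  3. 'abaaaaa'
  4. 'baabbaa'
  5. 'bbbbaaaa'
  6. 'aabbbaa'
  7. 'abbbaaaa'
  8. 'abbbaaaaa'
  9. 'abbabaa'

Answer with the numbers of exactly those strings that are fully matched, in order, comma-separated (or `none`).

1. 'abbbaaaba' → match
2. 'aaaaaabbbba' → no match
3. 'abaaaaa' → match
4. 'baabbaa' → match
5. 'bbbbaaaa' → match
6. 'aabbbaa' → match
7. 'abbbaaaa' → match
8. 'abbbaaaaa' → match
9. 'abbabaa' → no match

1, 3, 4, 5, 6, 7, 8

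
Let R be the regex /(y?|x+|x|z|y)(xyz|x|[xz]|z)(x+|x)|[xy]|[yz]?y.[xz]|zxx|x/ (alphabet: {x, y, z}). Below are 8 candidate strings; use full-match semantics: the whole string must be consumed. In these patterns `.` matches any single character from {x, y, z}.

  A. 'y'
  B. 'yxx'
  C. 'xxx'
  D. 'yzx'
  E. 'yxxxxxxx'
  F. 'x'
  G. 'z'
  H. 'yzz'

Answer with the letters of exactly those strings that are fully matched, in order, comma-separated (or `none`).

A, B, C, D, E, F, H

A → match
B → match
C → match
D → match
E → match
F → match
G → no match
H → match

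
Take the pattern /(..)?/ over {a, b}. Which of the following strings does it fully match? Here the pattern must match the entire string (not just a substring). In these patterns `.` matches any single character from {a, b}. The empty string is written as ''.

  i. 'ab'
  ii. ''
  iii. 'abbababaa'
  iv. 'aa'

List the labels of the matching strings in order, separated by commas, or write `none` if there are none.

i, ii, iv

i → match
ii → match
iii → no match
iv → match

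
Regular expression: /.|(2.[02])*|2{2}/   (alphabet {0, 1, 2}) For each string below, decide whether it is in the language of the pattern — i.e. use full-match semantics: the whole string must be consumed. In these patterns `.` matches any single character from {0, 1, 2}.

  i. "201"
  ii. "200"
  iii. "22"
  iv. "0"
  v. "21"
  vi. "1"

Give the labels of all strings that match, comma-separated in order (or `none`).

i → no match
ii → match
iii → match
iv → match
v → no match
vi → match

ii, iii, iv, vi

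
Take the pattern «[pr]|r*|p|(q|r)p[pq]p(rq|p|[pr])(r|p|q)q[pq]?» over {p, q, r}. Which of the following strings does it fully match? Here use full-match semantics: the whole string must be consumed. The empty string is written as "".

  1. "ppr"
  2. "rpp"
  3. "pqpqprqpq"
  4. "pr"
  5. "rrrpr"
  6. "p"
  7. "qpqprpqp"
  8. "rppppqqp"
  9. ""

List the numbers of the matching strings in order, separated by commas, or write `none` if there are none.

6, 7, 8, 9

1 → no match
2 → no match
3 → no match
4 → no match
5 → no match
6 → match
7 → match
8 → match
9 → match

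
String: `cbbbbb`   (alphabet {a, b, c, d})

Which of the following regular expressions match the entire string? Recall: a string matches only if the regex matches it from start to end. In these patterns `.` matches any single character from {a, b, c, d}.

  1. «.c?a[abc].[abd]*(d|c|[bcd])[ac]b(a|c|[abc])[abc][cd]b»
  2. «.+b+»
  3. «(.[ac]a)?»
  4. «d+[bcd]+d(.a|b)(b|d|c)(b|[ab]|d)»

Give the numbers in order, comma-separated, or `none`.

2

1 → no match
2 → match
3 → no match
4 → no match — must start with `d`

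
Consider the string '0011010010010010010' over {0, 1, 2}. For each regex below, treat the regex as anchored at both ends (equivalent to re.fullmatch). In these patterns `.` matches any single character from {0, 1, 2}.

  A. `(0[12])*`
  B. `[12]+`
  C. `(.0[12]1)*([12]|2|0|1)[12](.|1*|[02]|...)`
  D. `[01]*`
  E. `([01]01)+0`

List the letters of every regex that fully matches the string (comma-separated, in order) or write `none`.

D, E

A → no match
B → no match
C → no match
D → match
E → match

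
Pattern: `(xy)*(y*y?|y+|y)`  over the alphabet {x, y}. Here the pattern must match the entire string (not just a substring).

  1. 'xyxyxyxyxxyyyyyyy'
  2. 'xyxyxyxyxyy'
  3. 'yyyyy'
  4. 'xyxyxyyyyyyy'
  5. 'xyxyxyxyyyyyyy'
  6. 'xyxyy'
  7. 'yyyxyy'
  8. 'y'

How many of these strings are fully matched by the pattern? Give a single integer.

1 → no match
2 → match
3 → match
4 → match
5 → match
6 → match
7 → no match
8 → match
Total matched: 6

6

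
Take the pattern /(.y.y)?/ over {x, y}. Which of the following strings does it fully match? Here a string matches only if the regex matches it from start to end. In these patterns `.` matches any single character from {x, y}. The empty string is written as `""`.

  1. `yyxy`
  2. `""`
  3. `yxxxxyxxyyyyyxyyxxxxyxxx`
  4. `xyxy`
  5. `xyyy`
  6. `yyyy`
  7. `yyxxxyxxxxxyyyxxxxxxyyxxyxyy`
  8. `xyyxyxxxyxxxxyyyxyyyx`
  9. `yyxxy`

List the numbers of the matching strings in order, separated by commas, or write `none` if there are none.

1, 2, 4, 5, 6

1. `yyxy` → match
2. `""` → match
3 → no match
4. `xyxy` → match
5. `xyyy` → match
6. `yyyy` → match
7 → no match
8 → no match
9. `yyxxy` → no match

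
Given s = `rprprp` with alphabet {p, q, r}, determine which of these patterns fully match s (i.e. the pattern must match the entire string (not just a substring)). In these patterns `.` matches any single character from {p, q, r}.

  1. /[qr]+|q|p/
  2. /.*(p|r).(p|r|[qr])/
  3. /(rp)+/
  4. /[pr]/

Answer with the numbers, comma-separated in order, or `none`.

1 → no match
2 → match
3 → match
4 → no match

2, 3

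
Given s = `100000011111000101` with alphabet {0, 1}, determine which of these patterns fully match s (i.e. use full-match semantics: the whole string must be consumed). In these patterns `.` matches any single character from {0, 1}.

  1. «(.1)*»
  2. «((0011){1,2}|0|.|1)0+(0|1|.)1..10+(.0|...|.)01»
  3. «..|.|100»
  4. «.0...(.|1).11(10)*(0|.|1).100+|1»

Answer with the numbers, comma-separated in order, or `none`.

1 → no match
2 → match
3 → no match
4 → no match

2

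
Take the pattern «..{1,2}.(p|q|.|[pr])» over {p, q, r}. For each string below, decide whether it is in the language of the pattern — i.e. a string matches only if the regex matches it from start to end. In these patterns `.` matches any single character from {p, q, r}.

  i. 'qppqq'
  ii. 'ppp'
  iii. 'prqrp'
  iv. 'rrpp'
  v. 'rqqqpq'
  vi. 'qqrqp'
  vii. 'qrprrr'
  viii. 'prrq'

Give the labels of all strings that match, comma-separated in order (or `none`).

i, iii, iv, vi, viii

i → match
ii → no match
iii → match
iv → match
v → no match
vi → match
vii → no match
viii → match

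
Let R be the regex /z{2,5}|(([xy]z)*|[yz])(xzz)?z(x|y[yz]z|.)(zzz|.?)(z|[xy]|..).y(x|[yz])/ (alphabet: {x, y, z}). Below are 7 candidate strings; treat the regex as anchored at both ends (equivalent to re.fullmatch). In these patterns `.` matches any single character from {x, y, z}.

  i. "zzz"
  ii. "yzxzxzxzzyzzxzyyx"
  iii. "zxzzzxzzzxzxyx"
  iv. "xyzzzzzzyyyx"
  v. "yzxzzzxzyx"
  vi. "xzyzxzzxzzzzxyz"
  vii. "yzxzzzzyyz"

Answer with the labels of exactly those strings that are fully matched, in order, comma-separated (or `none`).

i. "zzz" → match
ii → match
iii → match
iv. "xyzzzzzzyyyx" → no match
v. "yzxzzzxzyx" → match
vi → match
vii. "yzxzzzzyyz" → match

i, ii, iii, v, vi, vii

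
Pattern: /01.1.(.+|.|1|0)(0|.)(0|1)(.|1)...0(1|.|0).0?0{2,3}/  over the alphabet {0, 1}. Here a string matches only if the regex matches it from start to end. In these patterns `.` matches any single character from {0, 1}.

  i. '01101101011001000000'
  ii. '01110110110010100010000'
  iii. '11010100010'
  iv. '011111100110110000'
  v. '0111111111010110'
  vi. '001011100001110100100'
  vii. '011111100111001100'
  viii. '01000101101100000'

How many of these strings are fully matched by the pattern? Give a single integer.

2

i → no match
ii → match
iii. '11010100010' → no match — must start with '01'
iv → no match
v → no match
vi → no match — must start with '01'
vii → match
viii → no match
Total matched: 2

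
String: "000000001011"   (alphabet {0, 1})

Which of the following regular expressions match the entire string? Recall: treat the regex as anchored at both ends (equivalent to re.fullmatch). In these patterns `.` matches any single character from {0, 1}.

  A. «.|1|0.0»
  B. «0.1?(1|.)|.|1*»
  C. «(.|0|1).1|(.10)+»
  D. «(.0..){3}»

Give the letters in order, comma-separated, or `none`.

D

A → no match
B → no match
C → no match
D → match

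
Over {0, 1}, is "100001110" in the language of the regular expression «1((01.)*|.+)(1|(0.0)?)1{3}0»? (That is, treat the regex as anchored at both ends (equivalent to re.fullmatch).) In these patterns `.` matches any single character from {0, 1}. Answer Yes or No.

Yes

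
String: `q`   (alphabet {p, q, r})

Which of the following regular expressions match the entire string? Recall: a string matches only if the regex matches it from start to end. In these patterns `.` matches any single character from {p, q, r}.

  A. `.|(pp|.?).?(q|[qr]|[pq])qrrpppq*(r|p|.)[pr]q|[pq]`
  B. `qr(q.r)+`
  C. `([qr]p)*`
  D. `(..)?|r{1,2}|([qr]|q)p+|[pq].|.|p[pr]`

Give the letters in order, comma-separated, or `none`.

A, D

A → match
B → no match — must start with `qrq`
C → no match
D → match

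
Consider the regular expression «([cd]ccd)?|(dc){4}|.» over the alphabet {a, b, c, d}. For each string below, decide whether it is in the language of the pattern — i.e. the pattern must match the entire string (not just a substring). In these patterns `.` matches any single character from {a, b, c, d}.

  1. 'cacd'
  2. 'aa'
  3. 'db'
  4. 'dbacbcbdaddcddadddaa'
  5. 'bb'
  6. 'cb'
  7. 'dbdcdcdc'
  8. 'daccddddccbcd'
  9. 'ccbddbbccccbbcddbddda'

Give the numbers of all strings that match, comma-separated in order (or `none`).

none

1 → no match
2 → no match
3 → no match
4 → no match
5 → no match
6 → no match
7 → no match
8 → no match
9 → no match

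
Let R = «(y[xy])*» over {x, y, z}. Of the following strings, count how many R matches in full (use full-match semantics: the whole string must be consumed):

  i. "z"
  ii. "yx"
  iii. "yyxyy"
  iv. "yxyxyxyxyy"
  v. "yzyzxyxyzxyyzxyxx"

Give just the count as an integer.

2

i → no match
ii → match
iii → no match
iv → match
v → no match
Total matched: 2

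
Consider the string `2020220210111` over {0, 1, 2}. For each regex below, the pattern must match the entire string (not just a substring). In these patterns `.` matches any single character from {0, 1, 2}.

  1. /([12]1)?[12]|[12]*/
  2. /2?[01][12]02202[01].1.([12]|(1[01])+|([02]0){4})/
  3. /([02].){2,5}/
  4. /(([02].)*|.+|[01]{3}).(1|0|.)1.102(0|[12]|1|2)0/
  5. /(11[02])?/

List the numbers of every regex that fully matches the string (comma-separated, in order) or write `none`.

1 → no match
2 → match
3 → no match
4 → no match — must end with `0`
5 → no match

2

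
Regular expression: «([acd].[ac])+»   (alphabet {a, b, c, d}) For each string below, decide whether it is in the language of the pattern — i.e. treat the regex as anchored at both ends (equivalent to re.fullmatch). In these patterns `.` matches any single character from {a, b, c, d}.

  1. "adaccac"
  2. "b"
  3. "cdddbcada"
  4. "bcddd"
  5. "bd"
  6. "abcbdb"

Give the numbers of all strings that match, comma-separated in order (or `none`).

1 → no match
2 → no match
3 → no match
4 → no match
5 → no match
6 → no match

none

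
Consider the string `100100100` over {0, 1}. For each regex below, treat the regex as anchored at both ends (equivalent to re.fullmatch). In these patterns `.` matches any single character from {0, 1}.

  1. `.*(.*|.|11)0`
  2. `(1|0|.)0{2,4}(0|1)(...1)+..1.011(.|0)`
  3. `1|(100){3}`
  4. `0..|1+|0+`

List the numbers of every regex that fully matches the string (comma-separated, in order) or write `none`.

1, 3

1 → match
2 → no match
3 → match
4 → no match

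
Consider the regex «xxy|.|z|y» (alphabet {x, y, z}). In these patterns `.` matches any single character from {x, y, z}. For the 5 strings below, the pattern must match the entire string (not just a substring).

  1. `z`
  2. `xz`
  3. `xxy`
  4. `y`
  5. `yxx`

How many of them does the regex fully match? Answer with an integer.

3

1 → match
2 → no match
3 → match
4 → match
5 → no match
Total matched: 3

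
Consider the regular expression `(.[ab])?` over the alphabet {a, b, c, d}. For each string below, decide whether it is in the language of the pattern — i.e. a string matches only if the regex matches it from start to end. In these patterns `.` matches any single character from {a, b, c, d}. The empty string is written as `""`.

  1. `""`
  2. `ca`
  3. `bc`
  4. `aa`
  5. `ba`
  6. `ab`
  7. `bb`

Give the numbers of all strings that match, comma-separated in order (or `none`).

1 → match
2 → match
3 → no match
4 → match
5 → match
6 → match
7 → match

1, 2, 4, 5, 6, 7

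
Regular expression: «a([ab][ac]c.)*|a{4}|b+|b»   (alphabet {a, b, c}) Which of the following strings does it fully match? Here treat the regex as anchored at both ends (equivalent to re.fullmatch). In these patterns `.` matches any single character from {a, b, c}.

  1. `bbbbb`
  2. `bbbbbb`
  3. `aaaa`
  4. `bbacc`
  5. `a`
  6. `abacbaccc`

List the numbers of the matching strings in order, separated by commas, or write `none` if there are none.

1. `bbbbb` → match
2. `bbbbbb` → match
3. `aaaa` → match
4. `bbacc` → no match
5. `a` → match
6. `abacbaccc` → match

1, 2, 3, 5, 6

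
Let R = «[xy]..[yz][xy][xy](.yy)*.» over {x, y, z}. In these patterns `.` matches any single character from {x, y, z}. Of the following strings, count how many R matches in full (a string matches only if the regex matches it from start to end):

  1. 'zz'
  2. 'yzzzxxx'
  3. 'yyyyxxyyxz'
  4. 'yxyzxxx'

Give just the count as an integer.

2

1 → no match
2 → match
3 → no match
4 → match
Total matched: 2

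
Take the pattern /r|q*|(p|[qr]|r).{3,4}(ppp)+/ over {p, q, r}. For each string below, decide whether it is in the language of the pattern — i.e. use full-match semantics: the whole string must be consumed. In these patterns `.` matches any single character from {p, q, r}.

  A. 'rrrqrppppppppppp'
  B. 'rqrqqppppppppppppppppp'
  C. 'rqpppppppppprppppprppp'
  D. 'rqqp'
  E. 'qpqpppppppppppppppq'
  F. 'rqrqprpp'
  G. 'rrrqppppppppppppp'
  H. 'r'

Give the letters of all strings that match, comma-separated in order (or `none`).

A → no match
B → no match
C → no match
D → no match
E → no match
F → no match
G → match
H → match

G, H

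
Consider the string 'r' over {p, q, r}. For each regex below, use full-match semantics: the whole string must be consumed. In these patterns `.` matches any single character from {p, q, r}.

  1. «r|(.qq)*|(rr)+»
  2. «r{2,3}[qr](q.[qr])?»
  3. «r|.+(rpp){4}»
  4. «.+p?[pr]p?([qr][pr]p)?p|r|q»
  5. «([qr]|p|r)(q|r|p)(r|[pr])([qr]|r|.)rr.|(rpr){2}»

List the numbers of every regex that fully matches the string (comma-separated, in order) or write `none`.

1 → match
2 → no match
3 → match
4 → match
5 → no match

1, 3, 4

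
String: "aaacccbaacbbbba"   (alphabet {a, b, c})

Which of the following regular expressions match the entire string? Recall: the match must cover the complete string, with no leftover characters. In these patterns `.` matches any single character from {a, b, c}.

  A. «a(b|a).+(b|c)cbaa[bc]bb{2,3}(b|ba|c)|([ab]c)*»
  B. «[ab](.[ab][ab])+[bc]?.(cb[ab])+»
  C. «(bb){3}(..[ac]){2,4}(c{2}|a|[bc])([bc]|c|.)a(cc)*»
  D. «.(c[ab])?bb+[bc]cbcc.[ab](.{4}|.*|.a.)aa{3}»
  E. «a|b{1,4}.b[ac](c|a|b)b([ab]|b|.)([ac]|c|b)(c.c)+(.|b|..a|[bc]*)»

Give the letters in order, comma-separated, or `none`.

A

A → match
B → no match
C → no match — must start with "bb"
D → no match
E → no match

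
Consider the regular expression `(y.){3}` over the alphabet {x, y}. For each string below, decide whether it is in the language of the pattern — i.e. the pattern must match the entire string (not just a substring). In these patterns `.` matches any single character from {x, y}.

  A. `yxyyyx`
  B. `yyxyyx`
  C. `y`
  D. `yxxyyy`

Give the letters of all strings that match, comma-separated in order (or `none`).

A

A → match
B → no match
C → no match
D → no match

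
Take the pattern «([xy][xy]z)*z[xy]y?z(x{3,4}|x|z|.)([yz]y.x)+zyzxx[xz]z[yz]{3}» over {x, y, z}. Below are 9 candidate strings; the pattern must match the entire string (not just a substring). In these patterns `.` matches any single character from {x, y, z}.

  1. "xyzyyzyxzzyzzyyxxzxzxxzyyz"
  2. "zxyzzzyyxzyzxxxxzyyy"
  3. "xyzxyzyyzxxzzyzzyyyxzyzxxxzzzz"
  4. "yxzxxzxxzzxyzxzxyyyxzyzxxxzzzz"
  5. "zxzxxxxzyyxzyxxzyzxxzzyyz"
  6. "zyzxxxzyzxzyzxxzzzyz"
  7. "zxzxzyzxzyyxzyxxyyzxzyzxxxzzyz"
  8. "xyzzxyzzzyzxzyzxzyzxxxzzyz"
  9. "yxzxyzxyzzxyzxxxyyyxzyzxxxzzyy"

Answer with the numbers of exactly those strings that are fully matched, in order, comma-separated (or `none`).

3, 5, 6, 7, 8, 9

1 → no match
2 → no match
3 → match
4 → no match
5 → match
6 → match
7 → match
8 → match
9 → match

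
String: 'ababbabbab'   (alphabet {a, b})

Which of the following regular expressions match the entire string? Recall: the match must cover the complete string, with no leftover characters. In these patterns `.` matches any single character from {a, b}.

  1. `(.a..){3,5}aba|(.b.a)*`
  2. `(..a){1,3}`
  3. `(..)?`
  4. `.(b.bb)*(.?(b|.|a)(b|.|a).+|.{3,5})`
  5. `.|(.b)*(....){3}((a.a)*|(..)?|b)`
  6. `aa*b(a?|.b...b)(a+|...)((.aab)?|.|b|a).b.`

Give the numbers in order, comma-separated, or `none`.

4

1 → no match
2 → no match — must end with 'a'
3 → no match
4 → match
5 → no match
6 → no match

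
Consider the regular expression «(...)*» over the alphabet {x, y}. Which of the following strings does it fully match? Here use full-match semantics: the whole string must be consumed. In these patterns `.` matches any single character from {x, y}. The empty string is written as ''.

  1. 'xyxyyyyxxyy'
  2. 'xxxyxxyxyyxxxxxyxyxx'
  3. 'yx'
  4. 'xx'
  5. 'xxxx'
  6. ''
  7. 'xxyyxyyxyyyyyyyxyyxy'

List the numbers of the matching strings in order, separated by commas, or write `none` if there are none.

6

1 → no match
2 → no match
3 → no match
4 → no match
5 → no match
6 → match
7 → no match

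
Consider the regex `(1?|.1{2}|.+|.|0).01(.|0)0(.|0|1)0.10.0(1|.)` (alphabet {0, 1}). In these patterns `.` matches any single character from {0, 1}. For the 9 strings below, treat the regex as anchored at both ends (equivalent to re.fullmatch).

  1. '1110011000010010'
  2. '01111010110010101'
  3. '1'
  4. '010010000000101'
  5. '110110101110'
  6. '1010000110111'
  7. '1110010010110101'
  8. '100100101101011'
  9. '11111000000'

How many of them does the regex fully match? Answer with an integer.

1 → no match
2 → no match
3 → no match
4 → no match
5 → no match
6 → no match
7 → match
8 → no match
9 → no match
Total matched: 1

1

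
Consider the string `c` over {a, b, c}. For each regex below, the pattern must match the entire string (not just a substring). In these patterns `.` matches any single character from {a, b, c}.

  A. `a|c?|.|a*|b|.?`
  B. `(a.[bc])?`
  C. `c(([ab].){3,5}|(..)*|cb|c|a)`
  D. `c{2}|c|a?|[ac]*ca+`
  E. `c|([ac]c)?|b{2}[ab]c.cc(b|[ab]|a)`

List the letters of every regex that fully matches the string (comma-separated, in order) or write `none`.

A, C, D, E

A → match
B → no match
C → match
D → match
E → match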